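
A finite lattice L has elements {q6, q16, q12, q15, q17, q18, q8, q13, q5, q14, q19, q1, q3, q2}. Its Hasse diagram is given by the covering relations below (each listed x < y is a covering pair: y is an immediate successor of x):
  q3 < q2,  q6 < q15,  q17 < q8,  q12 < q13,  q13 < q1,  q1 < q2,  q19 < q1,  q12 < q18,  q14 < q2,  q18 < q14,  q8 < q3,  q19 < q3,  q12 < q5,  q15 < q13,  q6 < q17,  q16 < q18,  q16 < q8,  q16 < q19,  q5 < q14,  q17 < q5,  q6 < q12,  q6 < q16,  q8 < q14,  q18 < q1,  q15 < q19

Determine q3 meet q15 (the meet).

Common lower bounds of {q3, q15}: q15, q6.
The greatest among these is q15.

q15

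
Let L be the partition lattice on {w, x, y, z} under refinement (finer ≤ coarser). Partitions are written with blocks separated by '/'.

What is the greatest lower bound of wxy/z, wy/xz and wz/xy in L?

w/x/y/z

The meet (common refinement) of wxy/z, wy/xz, wz/xy intersects blocks pairwise, giving w/x/y/z.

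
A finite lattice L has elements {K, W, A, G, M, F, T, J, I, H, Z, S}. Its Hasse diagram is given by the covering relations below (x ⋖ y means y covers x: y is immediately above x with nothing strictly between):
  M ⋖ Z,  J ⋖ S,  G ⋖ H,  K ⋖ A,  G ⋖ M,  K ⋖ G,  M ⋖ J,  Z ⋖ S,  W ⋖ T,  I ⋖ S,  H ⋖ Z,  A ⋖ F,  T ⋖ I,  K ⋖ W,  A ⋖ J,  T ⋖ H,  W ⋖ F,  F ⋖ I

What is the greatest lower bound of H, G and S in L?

G

Common lower bounds of {H, G, S}: G, K.
The greatest among these is G.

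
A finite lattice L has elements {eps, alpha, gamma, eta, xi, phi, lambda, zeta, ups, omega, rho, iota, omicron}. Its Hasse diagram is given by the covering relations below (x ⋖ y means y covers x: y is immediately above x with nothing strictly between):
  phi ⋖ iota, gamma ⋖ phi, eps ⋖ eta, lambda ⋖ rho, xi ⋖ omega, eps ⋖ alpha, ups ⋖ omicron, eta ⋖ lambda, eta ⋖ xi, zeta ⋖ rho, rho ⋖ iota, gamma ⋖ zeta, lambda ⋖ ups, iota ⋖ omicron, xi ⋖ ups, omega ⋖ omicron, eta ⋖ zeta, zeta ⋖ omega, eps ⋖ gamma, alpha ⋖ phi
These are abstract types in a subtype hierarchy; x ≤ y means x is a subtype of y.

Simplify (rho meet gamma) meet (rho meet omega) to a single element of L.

gamma

rho ∧ gamma = gamma
rho ∧ omega = zeta
gamma ∧ zeta = gamma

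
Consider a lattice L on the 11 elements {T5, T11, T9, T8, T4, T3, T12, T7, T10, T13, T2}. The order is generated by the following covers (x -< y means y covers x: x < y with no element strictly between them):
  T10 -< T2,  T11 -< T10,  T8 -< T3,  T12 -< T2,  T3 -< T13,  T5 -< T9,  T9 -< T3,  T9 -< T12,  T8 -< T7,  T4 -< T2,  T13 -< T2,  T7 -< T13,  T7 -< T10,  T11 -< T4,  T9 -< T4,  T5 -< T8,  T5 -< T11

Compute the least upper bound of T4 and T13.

Common upper bounds of {T4, T13}: T2.
The least among these is T2.

T2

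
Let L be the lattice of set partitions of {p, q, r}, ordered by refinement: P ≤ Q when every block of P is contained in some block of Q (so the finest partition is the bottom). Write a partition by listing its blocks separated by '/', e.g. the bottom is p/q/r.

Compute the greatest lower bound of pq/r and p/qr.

The meet (common refinement) of pq/r and p/qr intersects blocks pairwise, giving p/q/r.

p/q/r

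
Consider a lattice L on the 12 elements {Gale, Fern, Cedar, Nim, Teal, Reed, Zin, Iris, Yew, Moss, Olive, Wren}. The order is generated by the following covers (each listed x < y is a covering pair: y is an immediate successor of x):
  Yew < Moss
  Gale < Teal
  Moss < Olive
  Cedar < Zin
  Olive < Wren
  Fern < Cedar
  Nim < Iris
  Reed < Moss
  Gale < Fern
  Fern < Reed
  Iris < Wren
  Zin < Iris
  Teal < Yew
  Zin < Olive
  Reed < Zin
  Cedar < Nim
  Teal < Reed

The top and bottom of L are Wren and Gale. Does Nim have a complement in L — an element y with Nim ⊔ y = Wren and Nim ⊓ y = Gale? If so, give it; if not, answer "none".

Need y with Nim ∨ y = Wren and Nim ∧ y = Gale.
Checking each element gives: Yew.

Yew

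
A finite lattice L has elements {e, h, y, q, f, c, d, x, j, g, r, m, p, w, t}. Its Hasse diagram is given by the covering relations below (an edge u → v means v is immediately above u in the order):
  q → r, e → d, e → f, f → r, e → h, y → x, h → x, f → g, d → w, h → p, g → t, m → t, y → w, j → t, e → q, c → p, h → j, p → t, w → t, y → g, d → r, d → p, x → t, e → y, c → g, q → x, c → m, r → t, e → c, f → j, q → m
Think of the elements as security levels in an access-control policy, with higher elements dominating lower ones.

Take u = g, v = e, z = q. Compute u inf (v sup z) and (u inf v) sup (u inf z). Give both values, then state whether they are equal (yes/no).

v sup z = q, so u inf (v sup z) = g inf q = e.
u inf v = e and u inf z = e, so (u inf v) sup (u inf z) = e sup e = e.
Equal: yes.

e; e; yes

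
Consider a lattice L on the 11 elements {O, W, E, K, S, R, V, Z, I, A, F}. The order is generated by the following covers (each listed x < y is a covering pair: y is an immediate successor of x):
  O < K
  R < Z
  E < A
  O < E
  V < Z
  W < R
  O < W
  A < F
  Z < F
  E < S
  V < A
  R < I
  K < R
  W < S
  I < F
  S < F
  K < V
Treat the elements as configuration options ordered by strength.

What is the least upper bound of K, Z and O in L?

Common upper bounds of {K, Z, O}: F, Z.
The least among these is Z.

Z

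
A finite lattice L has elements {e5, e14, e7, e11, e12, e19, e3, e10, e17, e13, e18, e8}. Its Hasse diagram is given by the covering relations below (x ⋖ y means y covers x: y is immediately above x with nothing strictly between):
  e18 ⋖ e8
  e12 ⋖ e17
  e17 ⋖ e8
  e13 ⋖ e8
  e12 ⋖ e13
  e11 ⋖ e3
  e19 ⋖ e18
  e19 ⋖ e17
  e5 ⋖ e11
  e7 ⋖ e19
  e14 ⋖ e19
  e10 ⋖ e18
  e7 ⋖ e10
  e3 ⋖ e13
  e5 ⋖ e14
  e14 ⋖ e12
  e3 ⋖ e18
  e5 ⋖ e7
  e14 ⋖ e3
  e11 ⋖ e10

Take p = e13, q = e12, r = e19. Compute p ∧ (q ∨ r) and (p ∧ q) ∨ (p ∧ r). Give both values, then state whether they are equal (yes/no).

e12; e12; yes

q ∨ r = e17, so p ∧ (q ∨ r) = e13 ∧ e17 = e12.
p ∧ q = e12 and p ∧ r = e14, so (p ∧ q) ∨ (p ∧ r) = e12 ∨ e14 = e12.
Equal: yes.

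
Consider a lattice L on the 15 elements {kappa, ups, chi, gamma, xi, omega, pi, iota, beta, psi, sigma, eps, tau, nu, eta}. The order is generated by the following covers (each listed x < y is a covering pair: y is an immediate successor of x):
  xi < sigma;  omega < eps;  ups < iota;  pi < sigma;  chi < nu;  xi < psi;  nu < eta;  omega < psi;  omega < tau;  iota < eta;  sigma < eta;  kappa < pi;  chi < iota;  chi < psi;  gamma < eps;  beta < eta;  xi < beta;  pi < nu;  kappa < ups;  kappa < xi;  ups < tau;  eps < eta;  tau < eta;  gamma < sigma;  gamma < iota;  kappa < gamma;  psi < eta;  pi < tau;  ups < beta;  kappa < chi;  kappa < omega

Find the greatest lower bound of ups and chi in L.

Common lower bounds of {ups, chi}: kappa.
The greatest among these is kappa.

kappa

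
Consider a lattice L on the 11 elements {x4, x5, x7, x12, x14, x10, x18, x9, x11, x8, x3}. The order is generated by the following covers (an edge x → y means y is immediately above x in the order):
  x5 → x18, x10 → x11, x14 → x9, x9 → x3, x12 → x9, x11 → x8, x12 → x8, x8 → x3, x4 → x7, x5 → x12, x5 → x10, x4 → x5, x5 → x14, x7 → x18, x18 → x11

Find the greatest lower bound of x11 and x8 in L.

x11

Common lower bounds of {x11, x8}: x10, x11, x18, x4, x5, x7.
The greatest among these is x11.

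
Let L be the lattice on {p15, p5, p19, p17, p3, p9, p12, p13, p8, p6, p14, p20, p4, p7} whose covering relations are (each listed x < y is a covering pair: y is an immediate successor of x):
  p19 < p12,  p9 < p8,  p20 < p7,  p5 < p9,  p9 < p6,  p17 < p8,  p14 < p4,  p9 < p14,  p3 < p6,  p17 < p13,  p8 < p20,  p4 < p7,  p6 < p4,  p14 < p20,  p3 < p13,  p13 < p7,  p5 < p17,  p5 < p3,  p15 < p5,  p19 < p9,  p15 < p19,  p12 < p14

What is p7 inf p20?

p20

Common lower bounds of {p7, p20}: p12, p14, p15, p17, p19, p20, p5, p8, p9.
The greatest among these is p20.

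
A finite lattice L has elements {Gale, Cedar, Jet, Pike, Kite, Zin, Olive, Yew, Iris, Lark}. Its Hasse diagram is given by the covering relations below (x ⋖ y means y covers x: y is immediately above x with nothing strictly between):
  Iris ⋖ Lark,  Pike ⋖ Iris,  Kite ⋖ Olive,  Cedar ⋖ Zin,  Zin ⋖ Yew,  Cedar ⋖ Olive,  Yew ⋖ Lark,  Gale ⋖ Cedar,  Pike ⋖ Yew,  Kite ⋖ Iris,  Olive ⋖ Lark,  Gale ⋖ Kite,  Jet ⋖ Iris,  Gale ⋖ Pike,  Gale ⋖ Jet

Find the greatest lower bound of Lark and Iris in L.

Common lower bounds of {Lark, Iris}: Gale, Iris, Jet, Kite, Pike.
The greatest among these is Iris.

Iris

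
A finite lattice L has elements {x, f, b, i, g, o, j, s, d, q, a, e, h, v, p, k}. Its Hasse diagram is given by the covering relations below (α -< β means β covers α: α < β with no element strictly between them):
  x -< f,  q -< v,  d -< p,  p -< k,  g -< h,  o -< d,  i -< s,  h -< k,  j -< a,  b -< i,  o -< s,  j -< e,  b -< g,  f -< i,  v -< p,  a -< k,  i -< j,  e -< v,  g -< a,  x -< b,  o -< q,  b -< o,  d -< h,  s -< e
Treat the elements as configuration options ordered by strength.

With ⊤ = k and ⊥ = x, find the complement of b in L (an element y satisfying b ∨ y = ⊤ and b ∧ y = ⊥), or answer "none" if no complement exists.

For every candidate y, either b ∨ y ≠ k or b ∧ y ≠ x; no complement exists.

none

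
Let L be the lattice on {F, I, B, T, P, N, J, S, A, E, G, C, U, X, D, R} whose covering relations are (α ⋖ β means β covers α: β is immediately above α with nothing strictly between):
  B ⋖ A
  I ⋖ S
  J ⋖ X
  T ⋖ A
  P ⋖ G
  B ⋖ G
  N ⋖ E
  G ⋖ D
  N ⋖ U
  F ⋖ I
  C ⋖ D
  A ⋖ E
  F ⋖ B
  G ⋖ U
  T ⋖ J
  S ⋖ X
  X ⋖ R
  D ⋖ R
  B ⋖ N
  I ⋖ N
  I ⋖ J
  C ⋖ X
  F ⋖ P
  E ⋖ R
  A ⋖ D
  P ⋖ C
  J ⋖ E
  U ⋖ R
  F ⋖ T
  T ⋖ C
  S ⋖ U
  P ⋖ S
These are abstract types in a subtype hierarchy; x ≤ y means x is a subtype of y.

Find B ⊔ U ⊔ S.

U

Common upper bounds of {B, U, S}: R, U.
The least among these is U.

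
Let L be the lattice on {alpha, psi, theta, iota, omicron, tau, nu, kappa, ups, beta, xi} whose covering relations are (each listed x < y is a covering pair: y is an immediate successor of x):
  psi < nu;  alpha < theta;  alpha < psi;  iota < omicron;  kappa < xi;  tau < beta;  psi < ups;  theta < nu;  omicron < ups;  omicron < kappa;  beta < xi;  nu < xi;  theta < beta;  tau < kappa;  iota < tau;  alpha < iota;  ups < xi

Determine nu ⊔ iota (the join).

xi

Common upper bounds of {nu, iota}: xi.
The least among these is xi.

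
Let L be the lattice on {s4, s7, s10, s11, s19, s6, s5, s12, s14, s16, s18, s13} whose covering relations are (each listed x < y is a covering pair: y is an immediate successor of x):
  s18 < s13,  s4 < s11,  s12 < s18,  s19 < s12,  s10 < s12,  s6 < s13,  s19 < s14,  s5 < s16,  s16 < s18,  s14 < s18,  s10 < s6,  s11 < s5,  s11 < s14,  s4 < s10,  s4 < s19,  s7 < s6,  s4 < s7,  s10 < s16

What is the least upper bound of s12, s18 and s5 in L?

Common upper bounds of {s12, s18, s5}: s13, s18.
The least among these is s18.

s18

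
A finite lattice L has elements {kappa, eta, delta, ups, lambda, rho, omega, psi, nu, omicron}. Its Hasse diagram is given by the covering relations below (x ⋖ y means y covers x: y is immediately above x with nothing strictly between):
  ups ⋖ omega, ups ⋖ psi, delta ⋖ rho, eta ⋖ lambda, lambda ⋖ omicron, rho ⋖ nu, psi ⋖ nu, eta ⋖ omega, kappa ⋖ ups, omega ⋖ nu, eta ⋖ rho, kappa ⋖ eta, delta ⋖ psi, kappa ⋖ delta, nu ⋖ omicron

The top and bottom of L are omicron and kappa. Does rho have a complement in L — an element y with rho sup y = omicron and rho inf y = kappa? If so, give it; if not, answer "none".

none

For every candidate y, either rho ∨ y ≠ omicron or rho ∧ y ≠ kappa; no complement exists.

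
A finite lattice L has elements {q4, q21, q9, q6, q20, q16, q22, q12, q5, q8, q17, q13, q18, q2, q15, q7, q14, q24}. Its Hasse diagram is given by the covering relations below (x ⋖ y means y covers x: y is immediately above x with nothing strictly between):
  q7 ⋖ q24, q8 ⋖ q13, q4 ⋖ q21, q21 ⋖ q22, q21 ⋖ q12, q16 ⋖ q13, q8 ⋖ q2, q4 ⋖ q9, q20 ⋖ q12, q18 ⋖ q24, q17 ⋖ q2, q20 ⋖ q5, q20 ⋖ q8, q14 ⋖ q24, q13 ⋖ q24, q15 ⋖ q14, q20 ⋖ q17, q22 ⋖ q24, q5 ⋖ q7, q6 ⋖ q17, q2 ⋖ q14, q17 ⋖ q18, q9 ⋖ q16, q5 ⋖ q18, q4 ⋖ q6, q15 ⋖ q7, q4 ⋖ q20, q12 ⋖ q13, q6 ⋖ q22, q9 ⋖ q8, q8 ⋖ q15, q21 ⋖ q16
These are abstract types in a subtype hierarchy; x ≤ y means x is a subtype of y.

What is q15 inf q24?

Common lower bounds of {q15, q24}: q15, q20, q4, q8, q9.
The greatest among these is q15.

q15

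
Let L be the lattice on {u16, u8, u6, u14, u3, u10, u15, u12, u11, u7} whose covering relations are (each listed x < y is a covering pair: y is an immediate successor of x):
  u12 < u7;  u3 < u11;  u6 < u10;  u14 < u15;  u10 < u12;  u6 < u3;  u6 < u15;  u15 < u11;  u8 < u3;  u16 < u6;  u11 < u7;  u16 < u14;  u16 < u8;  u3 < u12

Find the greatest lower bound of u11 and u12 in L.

u3

Common lower bounds of {u11, u12}: u16, u3, u6, u8.
The greatest among these is u3.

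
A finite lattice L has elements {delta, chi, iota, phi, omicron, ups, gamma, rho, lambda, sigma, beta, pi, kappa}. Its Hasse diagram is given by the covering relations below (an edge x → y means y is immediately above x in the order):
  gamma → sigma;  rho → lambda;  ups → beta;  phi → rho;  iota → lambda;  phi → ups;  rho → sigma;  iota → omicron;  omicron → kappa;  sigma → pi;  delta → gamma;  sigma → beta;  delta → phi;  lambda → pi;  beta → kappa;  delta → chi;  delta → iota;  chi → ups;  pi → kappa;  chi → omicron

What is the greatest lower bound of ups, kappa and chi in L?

Common lower bounds of {ups, kappa, chi}: chi, delta.
The greatest among these is chi.

chi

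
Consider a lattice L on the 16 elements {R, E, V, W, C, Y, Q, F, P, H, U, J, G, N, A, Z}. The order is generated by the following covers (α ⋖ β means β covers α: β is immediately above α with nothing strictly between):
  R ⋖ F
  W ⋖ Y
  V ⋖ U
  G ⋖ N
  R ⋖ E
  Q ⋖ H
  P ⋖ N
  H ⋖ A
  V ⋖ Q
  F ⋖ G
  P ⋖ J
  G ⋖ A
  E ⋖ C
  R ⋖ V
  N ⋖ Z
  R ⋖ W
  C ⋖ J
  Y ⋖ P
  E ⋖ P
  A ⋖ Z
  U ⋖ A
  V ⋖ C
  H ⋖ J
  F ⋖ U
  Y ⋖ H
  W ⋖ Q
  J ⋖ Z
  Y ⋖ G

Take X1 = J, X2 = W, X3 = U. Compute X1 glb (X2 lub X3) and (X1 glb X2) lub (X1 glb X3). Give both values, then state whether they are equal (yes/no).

X2 lub X3 = A, so X1 glb (X2 lub X3) = J glb A = H.
X1 glb X2 = W and X1 glb X3 = V, so (X1 glb X2) lub (X1 glb X3) = W lub V = Q.
Equal: no.

H; Q; no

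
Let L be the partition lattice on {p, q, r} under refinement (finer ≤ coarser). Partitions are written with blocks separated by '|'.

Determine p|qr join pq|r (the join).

Common upper bounds of {p|qr, pq|r}: pqr.
The least among these is pqr.

pqr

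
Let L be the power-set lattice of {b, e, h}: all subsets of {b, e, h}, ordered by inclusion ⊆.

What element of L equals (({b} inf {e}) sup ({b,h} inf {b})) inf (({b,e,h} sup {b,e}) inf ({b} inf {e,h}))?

{}

{b} ∧ {e} = {}
{b,h} ∧ {b} = {b}
{} ∨ {b} = {b}
{b,e,h} ∨ {b,e} = {b,e,h}
{b} ∧ {e,h} = {}
{b,e,h} ∧ {} = {}
{b} ∧ {} = {}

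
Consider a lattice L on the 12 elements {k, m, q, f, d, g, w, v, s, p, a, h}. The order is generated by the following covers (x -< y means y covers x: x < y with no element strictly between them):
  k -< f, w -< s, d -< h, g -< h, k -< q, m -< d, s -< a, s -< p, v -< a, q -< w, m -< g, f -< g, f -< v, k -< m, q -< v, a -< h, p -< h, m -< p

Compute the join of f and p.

Common upper bounds of {f, p}: h.
The least among these is h.

h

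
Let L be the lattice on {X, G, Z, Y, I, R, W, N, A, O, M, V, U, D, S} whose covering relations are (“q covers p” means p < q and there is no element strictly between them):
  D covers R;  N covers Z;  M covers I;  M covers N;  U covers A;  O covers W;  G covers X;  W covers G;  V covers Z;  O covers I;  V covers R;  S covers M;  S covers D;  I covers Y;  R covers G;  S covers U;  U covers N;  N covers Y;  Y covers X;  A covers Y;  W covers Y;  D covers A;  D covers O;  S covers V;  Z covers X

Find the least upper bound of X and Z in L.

Z

Common upper bounds of {X, Z}: M, N, S, U, V, Z.
The least among these is Z.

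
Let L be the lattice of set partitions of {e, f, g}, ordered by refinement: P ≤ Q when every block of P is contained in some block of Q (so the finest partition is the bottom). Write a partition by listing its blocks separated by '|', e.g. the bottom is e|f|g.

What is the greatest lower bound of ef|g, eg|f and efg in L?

The meet (common refinement) of ef|g, eg|f, efg intersects blocks pairwise, giving e|f|g.

e|f|g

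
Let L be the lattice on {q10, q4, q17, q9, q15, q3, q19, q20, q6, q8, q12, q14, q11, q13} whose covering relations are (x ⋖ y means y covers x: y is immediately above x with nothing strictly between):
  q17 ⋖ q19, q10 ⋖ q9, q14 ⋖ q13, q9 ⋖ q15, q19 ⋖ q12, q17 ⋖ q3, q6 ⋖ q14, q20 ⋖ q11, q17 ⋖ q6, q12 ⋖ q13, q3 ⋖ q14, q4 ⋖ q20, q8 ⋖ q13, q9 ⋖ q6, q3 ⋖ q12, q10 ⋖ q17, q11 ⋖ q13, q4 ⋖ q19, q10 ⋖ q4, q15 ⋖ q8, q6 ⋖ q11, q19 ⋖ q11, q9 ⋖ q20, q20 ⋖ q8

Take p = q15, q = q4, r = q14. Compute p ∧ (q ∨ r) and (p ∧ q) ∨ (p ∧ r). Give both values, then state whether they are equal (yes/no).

q ∨ r = q13, so p ∧ (q ∨ r) = q15 ∧ q13 = q15.
p ∧ q = q10 and p ∧ r = q9, so (p ∧ q) ∨ (p ∧ r) = q10 ∨ q9 = q9.
Equal: no.

q15; q9; no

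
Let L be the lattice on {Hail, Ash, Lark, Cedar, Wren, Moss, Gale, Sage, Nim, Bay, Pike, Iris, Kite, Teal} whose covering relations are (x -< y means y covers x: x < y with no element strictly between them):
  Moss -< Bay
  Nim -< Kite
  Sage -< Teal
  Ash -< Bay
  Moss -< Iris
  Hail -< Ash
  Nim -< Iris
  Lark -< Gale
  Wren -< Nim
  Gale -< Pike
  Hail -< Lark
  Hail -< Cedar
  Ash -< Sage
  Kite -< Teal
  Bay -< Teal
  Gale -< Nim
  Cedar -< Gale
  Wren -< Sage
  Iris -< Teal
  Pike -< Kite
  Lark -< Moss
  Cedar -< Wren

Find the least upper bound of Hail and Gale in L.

Gale

Common upper bounds of {Hail, Gale}: Gale, Iris, Kite, Nim, Pike, Teal.
The least among these is Gale.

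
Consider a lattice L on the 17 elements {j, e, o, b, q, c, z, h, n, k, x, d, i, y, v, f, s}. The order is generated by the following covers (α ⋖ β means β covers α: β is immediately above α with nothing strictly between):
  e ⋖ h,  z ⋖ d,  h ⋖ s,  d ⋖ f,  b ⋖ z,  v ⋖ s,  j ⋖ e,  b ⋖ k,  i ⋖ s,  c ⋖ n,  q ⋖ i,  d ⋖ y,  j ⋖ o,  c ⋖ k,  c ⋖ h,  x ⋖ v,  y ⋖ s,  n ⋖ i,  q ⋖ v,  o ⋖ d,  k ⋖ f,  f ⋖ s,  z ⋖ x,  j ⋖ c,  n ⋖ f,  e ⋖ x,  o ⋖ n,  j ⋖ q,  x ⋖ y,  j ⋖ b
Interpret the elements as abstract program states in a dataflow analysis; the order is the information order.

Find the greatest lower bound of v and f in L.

Common lower bounds of {v, f}: b, j, z.
The greatest among these is z.

z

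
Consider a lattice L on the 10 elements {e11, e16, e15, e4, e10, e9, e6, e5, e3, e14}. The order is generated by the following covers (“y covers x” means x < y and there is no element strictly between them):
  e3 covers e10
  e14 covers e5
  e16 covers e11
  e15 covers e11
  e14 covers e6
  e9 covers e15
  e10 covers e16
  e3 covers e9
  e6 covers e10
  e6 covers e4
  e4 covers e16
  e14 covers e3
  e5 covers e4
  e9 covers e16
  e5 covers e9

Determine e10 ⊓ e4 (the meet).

e16

Common lower bounds of {e10, e4}: e11, e16.
The greatest among these is e16.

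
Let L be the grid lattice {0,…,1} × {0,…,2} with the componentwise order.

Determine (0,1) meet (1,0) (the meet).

(0,0)

In a product of chains, the meet is componentwise min, giving (0,0).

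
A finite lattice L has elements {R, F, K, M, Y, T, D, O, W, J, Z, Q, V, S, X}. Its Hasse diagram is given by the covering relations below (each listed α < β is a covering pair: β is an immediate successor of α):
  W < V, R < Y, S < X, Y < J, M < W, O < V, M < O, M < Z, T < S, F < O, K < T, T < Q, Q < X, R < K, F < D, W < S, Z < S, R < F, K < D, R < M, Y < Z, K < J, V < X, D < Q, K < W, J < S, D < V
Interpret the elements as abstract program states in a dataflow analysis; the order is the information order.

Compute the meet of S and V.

W

Common lower bounds of {S, V}: K, M, R, W.
The greatest among these is W.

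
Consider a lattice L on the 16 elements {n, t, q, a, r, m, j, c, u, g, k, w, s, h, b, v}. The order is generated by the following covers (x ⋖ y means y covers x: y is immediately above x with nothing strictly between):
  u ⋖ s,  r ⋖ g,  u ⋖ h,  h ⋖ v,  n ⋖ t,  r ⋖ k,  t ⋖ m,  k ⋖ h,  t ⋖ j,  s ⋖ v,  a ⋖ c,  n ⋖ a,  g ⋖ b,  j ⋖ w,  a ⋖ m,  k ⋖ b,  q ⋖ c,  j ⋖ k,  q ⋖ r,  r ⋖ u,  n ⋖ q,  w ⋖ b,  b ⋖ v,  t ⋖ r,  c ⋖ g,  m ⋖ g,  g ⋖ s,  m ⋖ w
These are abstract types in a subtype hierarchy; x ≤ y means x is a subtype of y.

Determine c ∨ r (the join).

g

Common upper bounds of {c, r}: b, g, s, v.
The least among these is g.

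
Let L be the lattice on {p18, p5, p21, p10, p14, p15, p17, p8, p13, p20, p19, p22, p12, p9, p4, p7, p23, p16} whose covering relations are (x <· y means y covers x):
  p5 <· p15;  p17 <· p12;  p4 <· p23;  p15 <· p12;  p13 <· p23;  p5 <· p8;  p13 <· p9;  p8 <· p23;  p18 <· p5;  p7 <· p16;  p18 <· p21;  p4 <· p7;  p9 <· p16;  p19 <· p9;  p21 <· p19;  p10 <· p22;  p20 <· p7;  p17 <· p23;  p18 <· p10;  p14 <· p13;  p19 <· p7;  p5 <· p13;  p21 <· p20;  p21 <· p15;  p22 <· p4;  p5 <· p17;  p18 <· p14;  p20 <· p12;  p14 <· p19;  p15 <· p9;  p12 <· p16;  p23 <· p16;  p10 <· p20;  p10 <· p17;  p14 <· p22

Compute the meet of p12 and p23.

p17

Common lower bounds of {p12, p23}: p10, p17, p18, p5.
The greatest among these is p17.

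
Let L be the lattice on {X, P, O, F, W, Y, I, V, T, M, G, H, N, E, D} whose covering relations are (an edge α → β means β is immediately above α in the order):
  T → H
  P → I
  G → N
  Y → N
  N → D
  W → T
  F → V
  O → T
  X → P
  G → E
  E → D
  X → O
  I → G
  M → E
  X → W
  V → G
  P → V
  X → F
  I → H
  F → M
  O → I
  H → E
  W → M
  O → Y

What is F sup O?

G

Common upper bounds of {F, O}: D, E, G, N.
The least among these is G.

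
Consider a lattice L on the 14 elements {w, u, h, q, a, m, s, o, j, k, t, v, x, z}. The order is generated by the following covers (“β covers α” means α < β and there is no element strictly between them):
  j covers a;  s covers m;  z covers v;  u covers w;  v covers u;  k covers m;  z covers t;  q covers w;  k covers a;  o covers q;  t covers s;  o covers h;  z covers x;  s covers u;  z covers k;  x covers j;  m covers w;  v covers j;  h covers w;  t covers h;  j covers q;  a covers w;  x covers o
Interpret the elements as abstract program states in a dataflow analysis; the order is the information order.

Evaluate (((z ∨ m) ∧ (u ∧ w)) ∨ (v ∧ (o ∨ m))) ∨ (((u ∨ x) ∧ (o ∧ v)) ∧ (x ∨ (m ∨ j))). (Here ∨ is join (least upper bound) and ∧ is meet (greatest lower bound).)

v

z ∨ m = z
u ∧ w = w
z ∧ w = w
o ∨ m = z
v ∧ z = v
w ∨ v = v
u ∨ x = z
o ∧ v = q
z ∧ q = q
m ∨ j = z
x ∨ z = z
q ∧ z = q
v ∨ q = v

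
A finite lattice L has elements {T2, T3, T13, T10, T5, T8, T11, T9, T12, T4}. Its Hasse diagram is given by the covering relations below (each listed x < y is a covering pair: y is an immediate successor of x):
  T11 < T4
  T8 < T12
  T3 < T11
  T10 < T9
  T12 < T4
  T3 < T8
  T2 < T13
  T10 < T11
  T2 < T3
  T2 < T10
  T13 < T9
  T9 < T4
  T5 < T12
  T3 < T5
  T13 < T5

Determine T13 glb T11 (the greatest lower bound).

Common lower bounds of {T13, T11}: T2.
The greatest among these is T2.

T2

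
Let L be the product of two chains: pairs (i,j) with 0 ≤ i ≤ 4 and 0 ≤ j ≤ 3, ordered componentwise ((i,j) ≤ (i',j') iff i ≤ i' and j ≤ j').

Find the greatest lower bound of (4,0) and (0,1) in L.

(0,0)

In a product of chains, the meet is componentwise min, giving (0,0).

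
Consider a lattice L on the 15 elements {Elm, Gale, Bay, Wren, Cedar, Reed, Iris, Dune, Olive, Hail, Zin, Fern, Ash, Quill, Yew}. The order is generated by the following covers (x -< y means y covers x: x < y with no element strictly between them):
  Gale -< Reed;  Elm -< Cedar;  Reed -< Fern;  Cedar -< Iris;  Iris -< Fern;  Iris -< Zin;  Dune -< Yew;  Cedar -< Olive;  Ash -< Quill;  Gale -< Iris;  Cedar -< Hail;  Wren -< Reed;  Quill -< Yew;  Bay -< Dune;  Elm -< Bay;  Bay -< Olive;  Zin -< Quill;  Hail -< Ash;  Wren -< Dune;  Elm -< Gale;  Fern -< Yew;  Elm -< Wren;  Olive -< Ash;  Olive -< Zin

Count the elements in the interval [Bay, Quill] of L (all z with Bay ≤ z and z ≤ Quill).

The interval [Bay, Quill] = {Ash, Bay, Olive, Quill, Zin}, which has 5 elements.

5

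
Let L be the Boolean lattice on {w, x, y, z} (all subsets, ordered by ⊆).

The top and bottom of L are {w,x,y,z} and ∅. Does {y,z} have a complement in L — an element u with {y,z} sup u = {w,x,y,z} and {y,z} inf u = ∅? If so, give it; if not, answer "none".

{w,x}

Need u with {y,z} ∨ u = {w,x,y,z} and {y,z} ∧ u = ∅.
Checking each element gives: {w,x}.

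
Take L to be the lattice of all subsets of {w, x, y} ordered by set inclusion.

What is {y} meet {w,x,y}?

{y}

Under ⊆, meet is intersection: {y} ∩ {w,x,y} = {y}.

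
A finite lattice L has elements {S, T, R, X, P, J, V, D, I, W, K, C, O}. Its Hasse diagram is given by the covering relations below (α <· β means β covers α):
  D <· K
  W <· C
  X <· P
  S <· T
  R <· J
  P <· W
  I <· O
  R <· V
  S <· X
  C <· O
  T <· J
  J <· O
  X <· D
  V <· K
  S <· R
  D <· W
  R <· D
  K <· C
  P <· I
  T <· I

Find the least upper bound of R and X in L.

Common upper bounds of {R, X}: C, D, K, O, W.
The least among these is D.

D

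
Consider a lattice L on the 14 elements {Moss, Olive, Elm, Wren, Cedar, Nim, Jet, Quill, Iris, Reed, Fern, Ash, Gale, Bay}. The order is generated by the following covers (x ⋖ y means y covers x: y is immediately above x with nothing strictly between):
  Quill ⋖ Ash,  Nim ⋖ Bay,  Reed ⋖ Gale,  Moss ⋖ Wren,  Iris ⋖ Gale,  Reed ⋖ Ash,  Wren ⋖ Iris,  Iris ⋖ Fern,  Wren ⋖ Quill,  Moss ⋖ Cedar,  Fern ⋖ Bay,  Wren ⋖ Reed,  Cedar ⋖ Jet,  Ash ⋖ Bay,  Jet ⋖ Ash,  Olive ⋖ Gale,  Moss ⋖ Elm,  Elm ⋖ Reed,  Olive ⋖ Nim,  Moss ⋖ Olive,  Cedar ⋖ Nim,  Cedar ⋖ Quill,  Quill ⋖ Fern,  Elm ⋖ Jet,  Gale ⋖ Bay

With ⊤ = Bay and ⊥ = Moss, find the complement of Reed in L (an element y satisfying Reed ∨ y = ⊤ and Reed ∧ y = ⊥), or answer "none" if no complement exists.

Nim

Need y with Reed ∨ y = Bay and Reed ∧ y = Moss.
Checking each element gives: Nim.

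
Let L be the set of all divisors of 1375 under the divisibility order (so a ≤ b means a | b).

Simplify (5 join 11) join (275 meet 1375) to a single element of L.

275

5 ∨ 11 = 55
275 ∧ 1375 = 275
55 ∨ 275 = 275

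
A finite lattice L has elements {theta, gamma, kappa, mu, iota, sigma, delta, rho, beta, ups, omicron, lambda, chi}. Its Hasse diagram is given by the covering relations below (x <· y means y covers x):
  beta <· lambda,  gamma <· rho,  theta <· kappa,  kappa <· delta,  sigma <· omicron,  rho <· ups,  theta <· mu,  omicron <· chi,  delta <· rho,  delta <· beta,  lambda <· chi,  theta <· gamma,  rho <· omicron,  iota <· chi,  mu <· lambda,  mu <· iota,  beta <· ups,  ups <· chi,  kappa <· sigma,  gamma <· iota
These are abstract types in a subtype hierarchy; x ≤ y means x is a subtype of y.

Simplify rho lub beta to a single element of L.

rho ∨ beta = ups

ups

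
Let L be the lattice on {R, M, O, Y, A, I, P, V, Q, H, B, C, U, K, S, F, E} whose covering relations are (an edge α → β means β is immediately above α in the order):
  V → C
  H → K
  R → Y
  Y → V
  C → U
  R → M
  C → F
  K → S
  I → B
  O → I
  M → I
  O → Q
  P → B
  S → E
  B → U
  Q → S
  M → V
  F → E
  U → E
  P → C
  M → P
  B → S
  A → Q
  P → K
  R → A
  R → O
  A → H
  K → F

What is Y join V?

Common upper bounds of {Y, V}: C, E, F, U, V.
The least among these is V.

V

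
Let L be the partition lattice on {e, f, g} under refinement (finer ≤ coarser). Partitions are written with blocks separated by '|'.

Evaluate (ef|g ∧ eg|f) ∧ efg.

ef|g ∧ eg|f = e|f|g
e|f|g ∧ efg = e|f|g

e|f|g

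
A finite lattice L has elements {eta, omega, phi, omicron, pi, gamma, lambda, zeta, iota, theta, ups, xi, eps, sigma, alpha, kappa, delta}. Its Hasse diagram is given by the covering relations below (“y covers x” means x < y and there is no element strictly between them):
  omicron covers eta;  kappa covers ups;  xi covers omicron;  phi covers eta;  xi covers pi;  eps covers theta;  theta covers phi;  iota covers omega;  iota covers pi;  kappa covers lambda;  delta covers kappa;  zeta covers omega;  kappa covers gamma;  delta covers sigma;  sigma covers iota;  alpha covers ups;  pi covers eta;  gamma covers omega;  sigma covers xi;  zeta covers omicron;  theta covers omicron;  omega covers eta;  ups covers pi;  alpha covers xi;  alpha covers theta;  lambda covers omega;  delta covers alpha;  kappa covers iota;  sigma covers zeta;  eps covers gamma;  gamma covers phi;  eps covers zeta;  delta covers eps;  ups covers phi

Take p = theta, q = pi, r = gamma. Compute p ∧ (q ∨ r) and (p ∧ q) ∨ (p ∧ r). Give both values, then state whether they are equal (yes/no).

phi; phi; yes

q ∨ r = kappa, so p ∧ (q ∨ r) = theta ∧ kappa = phi.
p ∧ q = eta and p ∧ r = phi, so (p ∧ q) ∨ (p ∧ r) = eta ∨ phi = phi.
Equal: yes.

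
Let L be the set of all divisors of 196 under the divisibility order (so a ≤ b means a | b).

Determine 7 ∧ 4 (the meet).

In the divisibility order, the meet is the greatest common divisor: gcd(7, 4) = 1.

1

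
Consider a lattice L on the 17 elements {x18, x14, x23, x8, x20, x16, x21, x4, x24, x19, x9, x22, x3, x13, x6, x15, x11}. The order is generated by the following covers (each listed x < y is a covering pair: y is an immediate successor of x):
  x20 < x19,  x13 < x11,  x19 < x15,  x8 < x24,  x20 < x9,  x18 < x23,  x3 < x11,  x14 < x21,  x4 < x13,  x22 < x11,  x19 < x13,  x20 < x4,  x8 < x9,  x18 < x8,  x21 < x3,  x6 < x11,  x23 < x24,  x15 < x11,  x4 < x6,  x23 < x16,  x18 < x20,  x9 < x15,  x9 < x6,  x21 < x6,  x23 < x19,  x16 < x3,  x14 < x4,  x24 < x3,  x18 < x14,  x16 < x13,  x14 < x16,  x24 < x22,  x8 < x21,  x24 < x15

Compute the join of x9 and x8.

Common upper bounds of {x9, x8}: x11, x15, x6, x9.
The least among these is x9.

x9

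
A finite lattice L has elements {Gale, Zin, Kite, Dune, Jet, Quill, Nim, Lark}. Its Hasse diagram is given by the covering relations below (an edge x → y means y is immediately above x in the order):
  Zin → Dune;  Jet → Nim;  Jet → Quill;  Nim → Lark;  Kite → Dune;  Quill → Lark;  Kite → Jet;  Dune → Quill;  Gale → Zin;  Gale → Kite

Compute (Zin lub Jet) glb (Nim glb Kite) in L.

Kite

Zin ∨ Jet = Quill
Nim ∧ Kite = Kite
Quill ∧ Kite = Kite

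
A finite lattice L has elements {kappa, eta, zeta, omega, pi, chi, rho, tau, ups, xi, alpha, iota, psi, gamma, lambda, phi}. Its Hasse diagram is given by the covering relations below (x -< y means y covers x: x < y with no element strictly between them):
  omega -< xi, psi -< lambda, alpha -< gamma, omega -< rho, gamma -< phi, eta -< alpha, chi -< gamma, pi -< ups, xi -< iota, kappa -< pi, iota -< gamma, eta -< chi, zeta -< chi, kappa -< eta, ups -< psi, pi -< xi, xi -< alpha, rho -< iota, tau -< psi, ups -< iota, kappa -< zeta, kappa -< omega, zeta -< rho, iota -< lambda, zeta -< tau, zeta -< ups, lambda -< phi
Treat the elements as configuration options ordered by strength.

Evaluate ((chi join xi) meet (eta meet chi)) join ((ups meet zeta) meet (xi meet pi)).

eta

chi ∨ xi = gamma
eta ∧ chi = eta
gamma ∧ eta = eta
ups ∧ zeta = zeta
xi ∧ pi = pi
zeta ∧ pi = kappa
eta ∨ kappa = eta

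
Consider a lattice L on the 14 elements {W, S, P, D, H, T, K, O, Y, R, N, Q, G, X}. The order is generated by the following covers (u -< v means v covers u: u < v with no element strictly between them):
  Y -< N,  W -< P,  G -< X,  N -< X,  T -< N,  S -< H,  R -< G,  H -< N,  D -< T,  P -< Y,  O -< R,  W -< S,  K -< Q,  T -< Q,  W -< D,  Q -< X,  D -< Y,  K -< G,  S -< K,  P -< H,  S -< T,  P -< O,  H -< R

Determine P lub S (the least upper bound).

Common upper bounds of {P, S}: G, H, N, R, X.
The least among these is H.

H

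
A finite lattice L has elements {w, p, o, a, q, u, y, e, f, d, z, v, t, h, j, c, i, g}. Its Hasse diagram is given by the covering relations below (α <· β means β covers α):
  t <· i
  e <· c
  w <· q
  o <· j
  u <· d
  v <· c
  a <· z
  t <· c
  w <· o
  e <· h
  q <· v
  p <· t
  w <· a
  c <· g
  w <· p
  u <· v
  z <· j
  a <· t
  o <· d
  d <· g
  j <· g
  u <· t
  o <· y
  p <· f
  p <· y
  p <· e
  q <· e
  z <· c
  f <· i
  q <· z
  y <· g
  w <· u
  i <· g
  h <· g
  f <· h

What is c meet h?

e

Common lower bounds of {c, h}: e, p, q, w.
The greatest among these is e.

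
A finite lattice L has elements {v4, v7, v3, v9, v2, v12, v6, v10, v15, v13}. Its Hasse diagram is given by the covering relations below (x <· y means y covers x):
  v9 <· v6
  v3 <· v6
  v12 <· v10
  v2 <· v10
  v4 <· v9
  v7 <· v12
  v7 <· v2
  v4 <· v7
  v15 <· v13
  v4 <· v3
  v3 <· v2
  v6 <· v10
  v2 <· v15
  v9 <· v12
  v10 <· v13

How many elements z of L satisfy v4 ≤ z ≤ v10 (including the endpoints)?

8

The interval [v4, v10] = {v10, v12, v2, v3, v4, v6, v7, v9}, which has 8 elements.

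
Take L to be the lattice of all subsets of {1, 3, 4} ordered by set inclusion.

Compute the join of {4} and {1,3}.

Under ⊆, join is union: {4} ∪ {1,3} = {1,3,4}.

{1,3,4}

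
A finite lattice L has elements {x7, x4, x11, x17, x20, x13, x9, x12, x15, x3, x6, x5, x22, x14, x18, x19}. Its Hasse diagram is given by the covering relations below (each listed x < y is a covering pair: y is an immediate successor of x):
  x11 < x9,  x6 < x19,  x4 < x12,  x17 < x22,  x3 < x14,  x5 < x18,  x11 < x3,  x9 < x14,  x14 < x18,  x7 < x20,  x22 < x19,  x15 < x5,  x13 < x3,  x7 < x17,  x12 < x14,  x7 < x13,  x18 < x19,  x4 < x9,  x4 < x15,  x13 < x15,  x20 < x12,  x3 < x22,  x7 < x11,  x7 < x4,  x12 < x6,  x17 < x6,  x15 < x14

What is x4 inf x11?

x7

Common lower bounds of {x4, x11}: x7.
The greatest among these is x7.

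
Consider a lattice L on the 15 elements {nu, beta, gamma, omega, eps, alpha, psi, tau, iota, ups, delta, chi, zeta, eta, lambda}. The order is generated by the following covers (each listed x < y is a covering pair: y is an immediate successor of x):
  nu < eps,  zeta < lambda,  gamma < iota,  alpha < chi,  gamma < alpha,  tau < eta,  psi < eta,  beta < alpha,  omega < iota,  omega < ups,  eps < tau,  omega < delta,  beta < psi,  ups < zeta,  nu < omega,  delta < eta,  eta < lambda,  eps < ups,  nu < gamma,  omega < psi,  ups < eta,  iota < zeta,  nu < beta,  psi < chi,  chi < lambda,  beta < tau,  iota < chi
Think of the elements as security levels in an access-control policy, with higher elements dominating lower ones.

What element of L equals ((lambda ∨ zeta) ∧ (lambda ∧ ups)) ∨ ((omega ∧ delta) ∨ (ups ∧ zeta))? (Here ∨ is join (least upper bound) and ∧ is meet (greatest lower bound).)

lambda ∨ zeta = lambda
lambda ∧ ups = ups
lambda ∧ ups = ups
omega ∧ delta = omega
ups ∧ zeta = ups
omega ∨ ups = ups
ups ∨ ups = ups

ups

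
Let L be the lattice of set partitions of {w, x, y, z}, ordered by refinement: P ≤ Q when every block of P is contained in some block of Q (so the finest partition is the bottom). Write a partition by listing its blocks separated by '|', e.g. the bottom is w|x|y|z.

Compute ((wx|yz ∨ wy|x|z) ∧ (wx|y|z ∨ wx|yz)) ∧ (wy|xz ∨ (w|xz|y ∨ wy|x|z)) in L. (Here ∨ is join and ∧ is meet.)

wx|yz ∨ wy|x|z = wxyz
wx|y|z ∨ wx|yz = wx|yz
wxyz ∧ wx|yz = wx|yz
w|xz|y ∨ wy|x|z = wy|xz
wy|xz ∨ wy|xz = wy|xz
wx|yz ∧ wy|xz = w|x|y|z

w|x|y|z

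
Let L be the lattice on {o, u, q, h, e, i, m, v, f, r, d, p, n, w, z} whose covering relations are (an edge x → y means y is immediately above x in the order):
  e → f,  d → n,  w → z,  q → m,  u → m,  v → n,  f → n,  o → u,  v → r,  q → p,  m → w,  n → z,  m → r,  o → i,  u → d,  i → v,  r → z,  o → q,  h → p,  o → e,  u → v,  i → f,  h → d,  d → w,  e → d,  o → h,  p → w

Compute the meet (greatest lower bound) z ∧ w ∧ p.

p

Common lower bounds of {z, w, p}: h, o, p, q.
The greatest among these is p.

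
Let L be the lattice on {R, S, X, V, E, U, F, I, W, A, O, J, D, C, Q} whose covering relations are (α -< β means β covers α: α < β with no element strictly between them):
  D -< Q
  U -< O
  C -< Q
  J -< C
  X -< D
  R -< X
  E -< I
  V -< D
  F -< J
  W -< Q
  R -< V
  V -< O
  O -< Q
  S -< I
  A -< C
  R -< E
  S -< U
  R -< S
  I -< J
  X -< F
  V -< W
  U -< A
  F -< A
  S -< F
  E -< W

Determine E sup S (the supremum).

Common upper bounds of {E, S}: C, I, J, Q.
The least among these is I.

I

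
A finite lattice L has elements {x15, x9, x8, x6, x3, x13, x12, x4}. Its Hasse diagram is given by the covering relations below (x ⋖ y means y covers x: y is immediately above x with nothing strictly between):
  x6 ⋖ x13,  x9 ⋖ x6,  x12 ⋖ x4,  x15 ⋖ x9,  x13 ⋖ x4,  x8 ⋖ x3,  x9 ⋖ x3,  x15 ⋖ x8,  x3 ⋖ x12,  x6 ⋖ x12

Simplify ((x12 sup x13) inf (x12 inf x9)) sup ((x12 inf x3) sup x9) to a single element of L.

x3

x12 ∨ x13 = x4
x12 ∧ x9 = x9
x4 ∧ x9 = x9
x12 ∧ x3 = x3
x3 ∨ x9 = x3
x9 ∨ x3 = x3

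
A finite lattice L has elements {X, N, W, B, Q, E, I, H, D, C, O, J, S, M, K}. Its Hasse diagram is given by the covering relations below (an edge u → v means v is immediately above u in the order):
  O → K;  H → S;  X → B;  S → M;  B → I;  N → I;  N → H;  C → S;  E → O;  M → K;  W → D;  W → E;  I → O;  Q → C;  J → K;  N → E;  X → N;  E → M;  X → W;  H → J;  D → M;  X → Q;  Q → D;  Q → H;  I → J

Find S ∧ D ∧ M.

Common lower bounds of {S, D, M}: Q, X.
The greatest among these is Q.

Q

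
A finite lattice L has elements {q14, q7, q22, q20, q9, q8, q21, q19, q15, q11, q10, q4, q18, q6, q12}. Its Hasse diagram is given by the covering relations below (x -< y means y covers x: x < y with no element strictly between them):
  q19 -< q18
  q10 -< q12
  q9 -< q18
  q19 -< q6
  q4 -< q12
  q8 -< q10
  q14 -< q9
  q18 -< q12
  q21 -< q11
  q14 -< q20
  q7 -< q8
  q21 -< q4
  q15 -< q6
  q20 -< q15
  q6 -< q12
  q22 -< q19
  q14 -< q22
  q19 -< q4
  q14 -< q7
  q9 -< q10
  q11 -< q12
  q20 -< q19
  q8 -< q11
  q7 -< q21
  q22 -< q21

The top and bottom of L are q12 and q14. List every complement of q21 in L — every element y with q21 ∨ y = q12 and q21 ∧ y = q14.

q15, q9

Need y with q21 ∨ y = q12 and q21 ∧ y = q14.
Checking each element gives: q15, q9.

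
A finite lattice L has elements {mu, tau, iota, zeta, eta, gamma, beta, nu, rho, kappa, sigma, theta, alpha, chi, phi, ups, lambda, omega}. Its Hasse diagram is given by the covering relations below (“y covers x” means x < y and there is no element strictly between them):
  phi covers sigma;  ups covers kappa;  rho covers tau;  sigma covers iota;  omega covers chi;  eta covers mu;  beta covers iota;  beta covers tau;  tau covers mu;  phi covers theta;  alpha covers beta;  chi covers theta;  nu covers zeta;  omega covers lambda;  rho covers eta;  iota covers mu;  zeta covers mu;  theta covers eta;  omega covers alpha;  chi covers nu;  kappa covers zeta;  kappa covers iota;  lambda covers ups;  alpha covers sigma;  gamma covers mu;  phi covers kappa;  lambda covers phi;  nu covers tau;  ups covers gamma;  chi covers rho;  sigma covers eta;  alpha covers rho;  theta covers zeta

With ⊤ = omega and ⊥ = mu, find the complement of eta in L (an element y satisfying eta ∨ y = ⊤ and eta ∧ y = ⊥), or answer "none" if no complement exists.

none

For every candidate y, either eta ∨ y ≠ omega or eta ∧ y ≠ mu; no complement exists.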